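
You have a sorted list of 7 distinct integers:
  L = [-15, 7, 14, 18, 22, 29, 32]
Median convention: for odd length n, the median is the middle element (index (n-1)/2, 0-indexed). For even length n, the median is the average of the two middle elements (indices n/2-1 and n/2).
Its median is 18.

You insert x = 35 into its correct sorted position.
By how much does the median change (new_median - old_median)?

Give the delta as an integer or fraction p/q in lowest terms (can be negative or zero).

Old median = 18
After inserting x = 35: new sorted = [-15, 7, 14, 18, 22, 29, 32, 35]
New median = 20
Delta = 20 - 18 = 2

Answer: 2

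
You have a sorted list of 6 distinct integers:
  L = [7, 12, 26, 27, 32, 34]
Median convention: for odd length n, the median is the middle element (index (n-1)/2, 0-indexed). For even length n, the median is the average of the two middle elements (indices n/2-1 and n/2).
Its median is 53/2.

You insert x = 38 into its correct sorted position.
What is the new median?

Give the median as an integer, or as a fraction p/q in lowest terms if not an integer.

Answer: 27

Derivation:
Old list (sorted, length 6): [7, 12, 26, 27, 32, 34]
Old median = 53/2
Insert x = 38
Old length even (6). Middle pair: indices 2,3 = 26,27.
New length odd (7). New median = single middle element.
x = 38: 6 elements are < x, 0 elements are > x.
New sorted list: [7, 12, 26, 27, 32, 34, 38]
New median = 27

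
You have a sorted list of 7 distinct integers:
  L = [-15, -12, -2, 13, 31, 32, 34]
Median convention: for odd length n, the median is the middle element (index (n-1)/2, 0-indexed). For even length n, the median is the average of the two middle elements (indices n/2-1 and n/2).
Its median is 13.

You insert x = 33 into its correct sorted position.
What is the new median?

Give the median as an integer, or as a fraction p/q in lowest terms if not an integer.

Old list (sorted, length 7): [-15, -12, -2, 13, 31, 32, 34]
Old median = 13
Insert x = 33
Old length odd (7). Middle was index 3 = 13.
New length even (8). New median = avg of two middle elements.
x = 33: 6 elements are < x, 1 elements are > x.
New sorted list: [-15, -12, -2, 13, 31, 32, 33, 34]
New median = 22

Answer: 22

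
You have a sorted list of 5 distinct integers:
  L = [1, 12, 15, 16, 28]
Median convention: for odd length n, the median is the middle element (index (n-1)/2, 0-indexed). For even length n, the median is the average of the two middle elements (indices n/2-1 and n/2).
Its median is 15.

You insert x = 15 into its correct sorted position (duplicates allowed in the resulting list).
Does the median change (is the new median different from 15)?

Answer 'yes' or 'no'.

Answer: no

Derivation:
Old median = 15
Insert x = 15
New median = 15
Changed? no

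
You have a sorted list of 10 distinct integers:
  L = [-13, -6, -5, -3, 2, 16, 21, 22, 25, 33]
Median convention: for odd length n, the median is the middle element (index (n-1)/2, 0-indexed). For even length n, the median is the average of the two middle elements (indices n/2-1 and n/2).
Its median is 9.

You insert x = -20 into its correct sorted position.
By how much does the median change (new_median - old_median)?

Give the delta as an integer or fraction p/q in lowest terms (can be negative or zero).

Old median = 9
After inserting x = -20: new sorted = [-20, -13, -6, -5, -3, 2, 16, 21, 22, 25, 33]
New median = 2
Delta = 2 - 9 = -7

Answer: -7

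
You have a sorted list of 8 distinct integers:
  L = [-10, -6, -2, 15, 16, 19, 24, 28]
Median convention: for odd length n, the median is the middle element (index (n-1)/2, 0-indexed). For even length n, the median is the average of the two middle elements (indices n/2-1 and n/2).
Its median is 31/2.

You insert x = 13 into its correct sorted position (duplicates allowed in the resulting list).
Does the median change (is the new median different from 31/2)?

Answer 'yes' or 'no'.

Answer: yes

Derivation:
Old median = 31/2
Insert x = 13
New median = 15
Changed? yes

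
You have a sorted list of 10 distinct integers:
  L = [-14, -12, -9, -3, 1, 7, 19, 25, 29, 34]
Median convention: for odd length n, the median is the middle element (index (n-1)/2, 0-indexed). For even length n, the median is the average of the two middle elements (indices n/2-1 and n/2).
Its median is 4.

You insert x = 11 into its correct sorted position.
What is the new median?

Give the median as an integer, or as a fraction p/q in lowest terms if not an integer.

Answer: 7

Derivation:
Old list (sorted, length 10): [-14, -12, -9, -3, 1, 7, 19, 25, 29, 34]
Old median = 4
Insert x = 11
Old length even (10). Middle pair: indices 4,5 = 1,7.
New length odd (11). New median = single middle element.
x = 11: 6 elements are < x, 4 elements are > x.
New sorted list: [-14, -12, -9, -3, 1, 7, 11, 19, 25, 29, 34]
New median = 7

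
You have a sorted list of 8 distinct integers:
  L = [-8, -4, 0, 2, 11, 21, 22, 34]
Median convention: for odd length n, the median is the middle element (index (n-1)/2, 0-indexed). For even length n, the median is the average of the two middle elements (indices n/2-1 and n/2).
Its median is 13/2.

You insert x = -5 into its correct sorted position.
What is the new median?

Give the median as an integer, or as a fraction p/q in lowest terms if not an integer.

Old list (sorted, length 8): [-8, -4, 0, 2, 11, 21, 22, 34]
Old median = 13/2
Insert x = -5
Old length even (8). Middle pair: indices 3,4 = 2,11.
New length odd (9). New median = single middle element.
x = -5: 1 elements are < x, 7 elements are > x.
New sorted list: [-8, -5, -4, 0, 2, 11, 21, 22, 34]
New median = 2

Answer: 2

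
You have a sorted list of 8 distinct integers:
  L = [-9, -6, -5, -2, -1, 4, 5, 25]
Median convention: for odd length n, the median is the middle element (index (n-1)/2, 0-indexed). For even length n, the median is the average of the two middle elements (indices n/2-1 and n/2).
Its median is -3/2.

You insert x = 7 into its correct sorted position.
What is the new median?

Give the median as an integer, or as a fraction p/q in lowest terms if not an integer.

Answer: -1

Derivation:
Old list (sorted, length 8): [-9, -6, -5, -2, -1, 4, 5, 25]
Old median = -3/2
Insert x = 7
Old length even (8). Middle pair: indices 3,4 = -2,-1.
New length odd (9). New median = single middle element.
x = 7: 7 elements are < x, 1 elements are > x.
New sorted list: [-9, -6, -5, -2, -1, 4, 5, 7, 25]
New median = -1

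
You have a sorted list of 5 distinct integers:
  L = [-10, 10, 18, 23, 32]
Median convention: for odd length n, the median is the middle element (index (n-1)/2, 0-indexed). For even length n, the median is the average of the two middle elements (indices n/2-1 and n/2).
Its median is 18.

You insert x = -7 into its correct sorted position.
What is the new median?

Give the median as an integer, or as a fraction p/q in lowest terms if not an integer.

Answer: 14

Derivation:
Old list (sorted, length 5): [-10, 10, 18, 23, 32]
Old median = 18
Insert x = -7
Old length odd (5). Middle was index 2 = 18.
New length even (6). New median = avg of two middle elements.
x = -7: 1 elements are < x, 4 elements are > x.
New sorted list: [-10, -7, 10, 18, 23, 32]
New median = 14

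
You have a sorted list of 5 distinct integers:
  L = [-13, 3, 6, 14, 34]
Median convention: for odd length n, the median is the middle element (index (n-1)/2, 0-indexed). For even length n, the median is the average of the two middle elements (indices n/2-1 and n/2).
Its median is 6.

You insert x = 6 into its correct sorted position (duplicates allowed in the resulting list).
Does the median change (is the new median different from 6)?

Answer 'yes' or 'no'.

Answer: no

Derivation:
Old median = 6
Insert x = 6
New median = 6
Changed? no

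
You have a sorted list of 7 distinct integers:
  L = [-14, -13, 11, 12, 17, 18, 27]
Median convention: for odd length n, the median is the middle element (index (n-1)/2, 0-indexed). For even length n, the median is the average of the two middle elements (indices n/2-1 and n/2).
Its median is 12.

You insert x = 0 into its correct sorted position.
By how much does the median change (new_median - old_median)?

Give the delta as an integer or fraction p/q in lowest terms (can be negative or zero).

Answer: -1/2

Derivation:
Old median = 12
After inserting x = 0: new sorted = [-14, -13, 0, 11, 12, 17, 18, 27]
New median = 23/2
Delta = 23/2 - 12 = -1/2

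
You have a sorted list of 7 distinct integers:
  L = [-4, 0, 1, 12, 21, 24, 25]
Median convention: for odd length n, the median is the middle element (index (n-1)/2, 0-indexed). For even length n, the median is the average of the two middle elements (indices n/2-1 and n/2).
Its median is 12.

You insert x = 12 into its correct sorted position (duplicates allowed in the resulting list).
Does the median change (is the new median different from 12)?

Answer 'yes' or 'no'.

Answer: no

Derivation:
Old median = 12
Insert x = 12
New median = 12
Changed? no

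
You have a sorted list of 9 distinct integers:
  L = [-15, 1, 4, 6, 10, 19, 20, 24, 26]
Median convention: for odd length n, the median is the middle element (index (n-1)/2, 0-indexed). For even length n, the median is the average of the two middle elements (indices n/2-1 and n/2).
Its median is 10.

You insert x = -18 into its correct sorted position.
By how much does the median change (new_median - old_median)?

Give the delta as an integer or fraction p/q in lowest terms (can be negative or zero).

Answer: -2

Derivation:
Old median = 10
After inserting x = -18: new sorted = [-18, -15, 1, 4, 6, 10, 19, 20, 24, 26]
New median = 8
Delta = 8 - 10 = -2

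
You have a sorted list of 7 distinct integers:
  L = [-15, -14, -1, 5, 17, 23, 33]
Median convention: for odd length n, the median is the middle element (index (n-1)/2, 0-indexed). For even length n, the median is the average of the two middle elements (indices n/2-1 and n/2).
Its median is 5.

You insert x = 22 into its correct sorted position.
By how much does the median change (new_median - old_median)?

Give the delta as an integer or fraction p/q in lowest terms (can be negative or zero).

Old median = 5
After inserting x = 22: new sorted = [-15, -14, -1, 5, 17, 22, 23, 33]
New median = 11
Delta = 11 - 5 = 6

Answer: 6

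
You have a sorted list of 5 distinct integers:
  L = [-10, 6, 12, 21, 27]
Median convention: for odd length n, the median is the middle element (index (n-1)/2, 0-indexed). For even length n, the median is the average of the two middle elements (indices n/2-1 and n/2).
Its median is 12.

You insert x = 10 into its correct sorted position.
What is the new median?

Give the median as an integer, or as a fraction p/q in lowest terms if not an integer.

Answer: 11

Derivation:
Old list (sorted, length 5): [-10, 6, 12, 21, 27]
Old median = 12
Insert x = 10
Old length odd (5). Middle was index 2 = 12.
New length even (6). New median = avg of two middle elements.
x = 10: 2 elements are < x, 3 elements are > x.
New sorted list: [-10, 6, 10, 12, 21, 27]
New median = 11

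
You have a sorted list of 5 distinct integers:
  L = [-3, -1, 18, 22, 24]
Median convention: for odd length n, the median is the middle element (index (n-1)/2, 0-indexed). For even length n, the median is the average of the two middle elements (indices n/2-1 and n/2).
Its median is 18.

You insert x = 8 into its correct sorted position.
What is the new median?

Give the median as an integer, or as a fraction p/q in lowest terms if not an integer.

Old list (sorted, length 5): [-3, -1, 18, 22, 24]
Old median = 18
Insert x = 8
Old length odd (5). Middle was index 2 = 18.
New length even (6). New median = avg of two middle elements.
x = 8: 2 elements are < x, 3 elements are > x.
New sorted list: [-3, -1, 8, 18, 22, 24]
New median = 13

Answer: 13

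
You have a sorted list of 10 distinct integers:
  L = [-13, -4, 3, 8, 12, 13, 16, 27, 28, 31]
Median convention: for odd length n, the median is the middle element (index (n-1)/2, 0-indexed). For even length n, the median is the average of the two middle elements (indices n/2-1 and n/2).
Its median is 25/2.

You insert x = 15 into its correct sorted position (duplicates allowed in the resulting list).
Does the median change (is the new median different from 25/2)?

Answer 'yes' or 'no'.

Old median = 25/2
Insert x = 15
New median = 13
Changed? yes

Answer: yes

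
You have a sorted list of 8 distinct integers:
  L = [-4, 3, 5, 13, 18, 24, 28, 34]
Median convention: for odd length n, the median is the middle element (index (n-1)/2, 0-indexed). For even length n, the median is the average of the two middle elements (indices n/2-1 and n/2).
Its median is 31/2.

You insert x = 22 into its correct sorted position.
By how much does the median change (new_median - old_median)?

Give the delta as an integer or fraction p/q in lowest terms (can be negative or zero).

Answer: 5/2

Derivation:
Old median = 31/2
After inserting x = 22: new sorted = [-4, 3, 5, 13, 18, 22, 24, 28, 34]
New median = 18
Delta = 18 - 31/2 = 5/2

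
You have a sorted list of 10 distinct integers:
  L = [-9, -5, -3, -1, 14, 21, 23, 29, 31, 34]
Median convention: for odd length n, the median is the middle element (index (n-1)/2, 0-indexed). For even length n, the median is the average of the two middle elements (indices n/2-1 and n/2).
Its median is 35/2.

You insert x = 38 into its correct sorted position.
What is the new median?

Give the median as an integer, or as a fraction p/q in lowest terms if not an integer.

Answer: 21

Derivation:
Old list (sorted, length 10): [-9, -5, -3, -1, 14, 21, 23, 29, 31, 34]
Old median = 35/2
Insert x = 38
Old length even (10). Middle pair: indices 4,5 = 14,21.
New length odd (11). New median = single middle element.
x = 38: 10 elements are < x, 0 elements are > x.
New sorted list: [-9, -5, -3, -1, 14, 21, 23, 29, 31, 34, 38]
New median = 21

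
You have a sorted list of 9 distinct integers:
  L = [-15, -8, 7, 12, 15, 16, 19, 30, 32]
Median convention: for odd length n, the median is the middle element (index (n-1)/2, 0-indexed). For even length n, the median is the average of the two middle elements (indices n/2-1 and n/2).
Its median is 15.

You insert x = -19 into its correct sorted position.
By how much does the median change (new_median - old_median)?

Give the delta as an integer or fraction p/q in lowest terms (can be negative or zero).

Answer: -3/2

Derivation:
Old median = 15
After inserting x = -19: new sorted = [-19, -15, -8, 7, 12, 15, 16, 19, 30, 32]
New median = 27/2
Delta = 27/2 - 15 = -3/2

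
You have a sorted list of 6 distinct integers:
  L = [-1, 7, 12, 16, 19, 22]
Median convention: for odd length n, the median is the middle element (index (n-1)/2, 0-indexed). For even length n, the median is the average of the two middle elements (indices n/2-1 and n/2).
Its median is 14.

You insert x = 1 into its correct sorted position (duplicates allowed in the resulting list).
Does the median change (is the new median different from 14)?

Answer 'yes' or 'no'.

Answer: yes

Derivation:
Old median = 14
Insert x = 1
New median = 12
Changed? yes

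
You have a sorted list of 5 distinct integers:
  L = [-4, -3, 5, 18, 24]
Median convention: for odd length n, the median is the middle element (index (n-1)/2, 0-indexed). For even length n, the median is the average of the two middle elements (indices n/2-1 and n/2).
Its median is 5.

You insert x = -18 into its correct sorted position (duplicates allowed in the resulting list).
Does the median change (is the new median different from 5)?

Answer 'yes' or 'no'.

Answer: yes

Derivation:
Old median = 5
Insert x = -18
New median = 1
Changed? yes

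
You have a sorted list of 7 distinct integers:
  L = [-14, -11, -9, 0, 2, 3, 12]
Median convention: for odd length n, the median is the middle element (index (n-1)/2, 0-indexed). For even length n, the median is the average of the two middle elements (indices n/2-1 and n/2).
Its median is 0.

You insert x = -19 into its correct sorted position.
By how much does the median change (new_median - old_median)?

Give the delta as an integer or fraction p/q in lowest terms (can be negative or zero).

Old median = 0
After inserting x = -19: new sorted = [-19, -14, -11, -9, 0, 2, 3, 12]
New median = -9/2
Delta = -9/2 - 0 = -9/2

Answer: -9/2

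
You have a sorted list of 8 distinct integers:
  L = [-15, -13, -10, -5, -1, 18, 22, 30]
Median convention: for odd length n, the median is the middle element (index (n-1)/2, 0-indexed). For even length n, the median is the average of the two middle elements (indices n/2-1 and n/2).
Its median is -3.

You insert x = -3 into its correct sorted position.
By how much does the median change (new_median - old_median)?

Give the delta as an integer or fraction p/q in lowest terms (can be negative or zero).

Answer: 0

Derivation:
Old median = -3
After inserting x = -3: new sorted = [-15, -13, -10, -5, -3, -1, 18, 22, 30]
New median = -3
Delta = -3 - -3 = 0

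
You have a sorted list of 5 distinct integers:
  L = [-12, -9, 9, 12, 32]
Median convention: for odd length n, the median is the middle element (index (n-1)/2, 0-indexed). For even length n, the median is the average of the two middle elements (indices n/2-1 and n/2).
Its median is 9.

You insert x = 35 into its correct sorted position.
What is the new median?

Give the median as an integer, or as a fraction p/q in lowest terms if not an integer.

Answer: 21/2

Derivation:
Old list (sorted, length 5): [-12, -9, 9, 12, 32]
Old median = 9
Insert x = 35
Old length odd (5). Middle was index 2 = 9.
New length even (6). New median = avg of two middle elements.
x = 35: 5 elements are < x, 0 elements are > x.
New sorted list: [-12, -9, 9, 12, 32, 35]
New median = 21/2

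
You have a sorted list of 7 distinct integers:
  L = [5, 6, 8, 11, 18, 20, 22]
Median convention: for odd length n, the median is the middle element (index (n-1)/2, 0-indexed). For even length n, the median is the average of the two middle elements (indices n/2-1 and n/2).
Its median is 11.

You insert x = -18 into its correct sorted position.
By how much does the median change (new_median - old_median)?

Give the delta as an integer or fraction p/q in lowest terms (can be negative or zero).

Old median = 11
After inserting x = -18: new sorted = [-18, 5, 6, 8, 11, 18, 20, 22]
New median = 19/2
Delta = 19/2 - 11 = -3/2

Answer: -3/2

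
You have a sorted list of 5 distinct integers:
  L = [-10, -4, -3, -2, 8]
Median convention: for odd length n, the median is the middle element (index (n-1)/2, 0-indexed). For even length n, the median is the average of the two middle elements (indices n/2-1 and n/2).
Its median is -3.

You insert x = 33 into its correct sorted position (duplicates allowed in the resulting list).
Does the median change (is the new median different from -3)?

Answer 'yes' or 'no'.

Old median = -3
Insert x = 33
New median = -5/2
Changed? yes

Answer: yes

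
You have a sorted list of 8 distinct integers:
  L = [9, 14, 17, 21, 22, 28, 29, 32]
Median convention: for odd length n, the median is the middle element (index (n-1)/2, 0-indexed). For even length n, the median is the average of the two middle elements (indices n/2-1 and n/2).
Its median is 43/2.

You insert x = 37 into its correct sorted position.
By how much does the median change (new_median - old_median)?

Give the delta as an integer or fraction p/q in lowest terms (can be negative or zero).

Answer: 1/2

Derivation:
Old median = 43/2
After inserting x = 37: new sorted = [9, 14, 17, 21, 22, 28, 29, 32, 37]
New median = 22
Delta = 22 - 43/2 = 1/2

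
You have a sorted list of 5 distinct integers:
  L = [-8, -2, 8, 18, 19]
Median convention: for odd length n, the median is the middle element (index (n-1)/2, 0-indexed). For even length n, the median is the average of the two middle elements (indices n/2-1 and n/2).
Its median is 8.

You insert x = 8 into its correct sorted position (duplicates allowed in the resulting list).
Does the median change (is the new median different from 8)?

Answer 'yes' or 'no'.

Old median = 8
Insert x = 8
New median = 8
Changed? no

Answer: no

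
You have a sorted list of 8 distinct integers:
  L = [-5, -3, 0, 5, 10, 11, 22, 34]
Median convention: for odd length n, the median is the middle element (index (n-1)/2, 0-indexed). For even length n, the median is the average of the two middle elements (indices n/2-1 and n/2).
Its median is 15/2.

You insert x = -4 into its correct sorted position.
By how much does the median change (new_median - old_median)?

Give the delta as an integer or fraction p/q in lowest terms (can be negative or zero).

Answer: -5/2

Derivation:
Old median = 15/2
After inserting x = -4: new sorted = [-5, -4, -3, 0, 5, 10, 11, 22, 34]
New median = 5
Delta = 5 - 15/2 = -5/2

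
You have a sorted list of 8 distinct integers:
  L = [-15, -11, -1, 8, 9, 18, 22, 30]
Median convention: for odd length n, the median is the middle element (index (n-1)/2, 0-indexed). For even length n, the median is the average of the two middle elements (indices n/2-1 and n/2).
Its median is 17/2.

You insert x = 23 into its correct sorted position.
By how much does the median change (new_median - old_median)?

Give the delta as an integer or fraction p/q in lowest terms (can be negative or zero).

Answer: 1/2

Derivation:
Old median = 17/2
After inserting x = 23: new sorted = [-15, -11, -1, 8, 9, 18, 22, 23, 30]
New median = 9
Delta = 9 - 17/2 = 1/2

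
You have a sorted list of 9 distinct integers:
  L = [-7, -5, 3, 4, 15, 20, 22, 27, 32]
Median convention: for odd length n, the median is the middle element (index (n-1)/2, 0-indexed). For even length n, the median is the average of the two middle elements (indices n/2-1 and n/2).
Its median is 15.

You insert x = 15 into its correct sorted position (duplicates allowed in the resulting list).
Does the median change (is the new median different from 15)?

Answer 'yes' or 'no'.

Answer: no

Derivation:
Old median = 15
Insert x = 15
New median = 15
Changed? no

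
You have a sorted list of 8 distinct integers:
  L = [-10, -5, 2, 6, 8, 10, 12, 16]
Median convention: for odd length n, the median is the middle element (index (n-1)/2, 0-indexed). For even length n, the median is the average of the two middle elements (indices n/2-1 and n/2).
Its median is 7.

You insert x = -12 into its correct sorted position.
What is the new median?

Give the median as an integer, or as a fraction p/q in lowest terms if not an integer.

Old list (sorted, length 8): [-10, -5, 2, 6, 8, 10, 12, 16]
Old median = 7
Insert x = -12
Old length even (8). Middle pair: indices 3,4 = 6,8.
New length odd (9). New median = single middle element.
x = -12: 0 elements are < x, 8 elements are > x.
New sorted list: [-12, -10, -5, 2, 6, 8, 10, 12, 16]
New median = 6

Answer: 6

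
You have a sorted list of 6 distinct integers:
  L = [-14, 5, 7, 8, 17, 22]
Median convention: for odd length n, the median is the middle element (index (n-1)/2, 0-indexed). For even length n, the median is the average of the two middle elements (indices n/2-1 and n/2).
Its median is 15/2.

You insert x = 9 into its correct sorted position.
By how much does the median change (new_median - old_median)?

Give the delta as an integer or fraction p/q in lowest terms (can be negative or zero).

Answer: 1/2

Derivation:
Old median = 15/2
After inserting x = 9: new sorted = [-14, 5, 7, 8, 9, 17, 22]
New median = 8
Delta = 8 - 15/2 = 1/2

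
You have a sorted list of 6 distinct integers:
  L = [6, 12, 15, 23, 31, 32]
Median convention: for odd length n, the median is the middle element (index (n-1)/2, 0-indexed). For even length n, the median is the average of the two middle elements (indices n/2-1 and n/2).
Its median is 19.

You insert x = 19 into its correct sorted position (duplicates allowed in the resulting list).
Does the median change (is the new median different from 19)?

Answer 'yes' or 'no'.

Answer: no

Derivation:
Old median = 19
Insert x = 19
New median = 19
Changed? no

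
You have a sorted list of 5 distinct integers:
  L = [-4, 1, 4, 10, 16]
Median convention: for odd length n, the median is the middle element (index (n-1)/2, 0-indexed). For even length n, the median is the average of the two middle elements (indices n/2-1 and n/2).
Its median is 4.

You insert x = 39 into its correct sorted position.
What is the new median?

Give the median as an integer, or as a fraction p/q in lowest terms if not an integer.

Old list (sorted, length 5): [-4, 1, 4, 10, 16]
Old median = 4
Insert x = 39
Old length odd (5). Middle was index 2 = 4.
New length even (6). New median = avg of two middle elements.
x = 39: 5 elements are < x, 0 elements are > x.
New sorted list: [-4, 1, 4, 10, 16, 39]
New median = 7

Answer: 7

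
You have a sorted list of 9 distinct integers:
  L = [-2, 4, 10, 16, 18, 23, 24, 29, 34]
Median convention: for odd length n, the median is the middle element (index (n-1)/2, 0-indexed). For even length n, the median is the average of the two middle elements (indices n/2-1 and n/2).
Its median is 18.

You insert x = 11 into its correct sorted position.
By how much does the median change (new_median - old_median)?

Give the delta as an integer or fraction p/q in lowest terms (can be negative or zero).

Answer: -1

Derivation:
Old median = 18
After inserting x = 11: new sorted = [-2, 4, 10, 11, 16, 18, 23, 24, 29, 34]
New median = 17
Delta = 17 - 18 = -1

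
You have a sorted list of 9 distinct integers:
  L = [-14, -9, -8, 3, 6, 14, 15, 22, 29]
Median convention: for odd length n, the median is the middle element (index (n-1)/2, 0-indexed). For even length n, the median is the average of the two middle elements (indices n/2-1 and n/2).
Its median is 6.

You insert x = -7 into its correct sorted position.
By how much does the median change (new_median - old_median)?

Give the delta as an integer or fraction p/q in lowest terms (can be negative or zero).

Old median = 6
After inserting x = -7: new sorted = [-14, -9, -8, -7, 3, 6, 14, 15, 22, 29]
New median = 9/2
Delta = 9/2 - 6 = -3/2

Answer: -3/2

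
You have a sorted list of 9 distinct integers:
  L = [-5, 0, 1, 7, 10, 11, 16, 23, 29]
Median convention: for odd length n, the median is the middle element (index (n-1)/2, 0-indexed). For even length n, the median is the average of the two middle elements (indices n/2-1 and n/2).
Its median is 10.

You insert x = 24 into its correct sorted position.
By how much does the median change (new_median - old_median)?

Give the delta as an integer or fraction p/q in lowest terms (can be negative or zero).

Old median = 10
After inserting x = 24: new sorted = [-5, 0, 1, 7, 10, 11, 16, 23, 24, 29]
New median = 21/2
Delta = 21/2 - 10 = 1/2

Answer: 1/2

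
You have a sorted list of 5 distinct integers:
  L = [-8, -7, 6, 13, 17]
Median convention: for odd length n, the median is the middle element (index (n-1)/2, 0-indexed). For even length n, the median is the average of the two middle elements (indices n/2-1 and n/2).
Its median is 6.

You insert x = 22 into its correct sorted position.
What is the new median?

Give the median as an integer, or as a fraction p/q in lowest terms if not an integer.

Answer: 19/2

Derivation:
Old list (sorted, length 5): [-8, -7, 6, 13, 17]
Old median = 6
Insert x = 22
Old length odd (5). Middle was index 2 = 6.
New length even (6). New median = avg of two middle elements.
x = 22: 5 elements are < x, 0 elements are > x.
New sorted list: [-8, -7, 6, 13, 17, 22]
New median = 19/2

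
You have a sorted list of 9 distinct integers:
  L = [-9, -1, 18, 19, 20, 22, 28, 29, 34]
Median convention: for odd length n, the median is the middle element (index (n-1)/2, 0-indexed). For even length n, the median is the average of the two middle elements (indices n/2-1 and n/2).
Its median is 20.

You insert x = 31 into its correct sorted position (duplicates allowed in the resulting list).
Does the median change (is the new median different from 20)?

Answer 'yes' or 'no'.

Answer: yes

Derivation:
Old median = 20
Insert x = 31
New median = 21
Changed? yes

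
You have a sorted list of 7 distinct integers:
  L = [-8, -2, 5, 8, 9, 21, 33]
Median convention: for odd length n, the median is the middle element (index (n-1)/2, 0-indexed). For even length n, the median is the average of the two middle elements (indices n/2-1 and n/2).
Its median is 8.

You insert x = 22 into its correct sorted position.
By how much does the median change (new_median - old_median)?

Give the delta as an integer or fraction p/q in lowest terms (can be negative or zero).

Answer: 1/2

Derivation:
Old median = 8
After inserting x = 22: new sorted = [-8, -2, 5, 8, 9, 21, 22, 33]
New median = 17/2
Delta = 17/2 - 8 = 1/2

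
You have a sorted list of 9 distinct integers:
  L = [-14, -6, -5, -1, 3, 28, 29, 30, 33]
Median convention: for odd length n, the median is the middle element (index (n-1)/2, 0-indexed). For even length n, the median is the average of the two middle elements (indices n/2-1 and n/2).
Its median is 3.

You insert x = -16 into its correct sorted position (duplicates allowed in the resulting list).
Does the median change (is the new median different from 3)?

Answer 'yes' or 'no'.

Old median = 3
Insert x = -16
New median = 1
Changed? yes

Answer: yes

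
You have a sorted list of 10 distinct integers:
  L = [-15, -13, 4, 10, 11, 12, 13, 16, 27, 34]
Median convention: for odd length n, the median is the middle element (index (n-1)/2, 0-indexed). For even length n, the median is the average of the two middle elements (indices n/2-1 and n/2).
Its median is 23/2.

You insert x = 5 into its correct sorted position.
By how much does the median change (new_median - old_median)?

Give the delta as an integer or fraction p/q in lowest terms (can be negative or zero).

Answer: -1/2

Derivation:
Old median = 23/2
After inserting x = 5: new sorted = [-15, -13, 4, 5, 10, 11, 12, 13, 16, 27, 34]
New median = 11
Delta = 11 - 23/2 = -1/2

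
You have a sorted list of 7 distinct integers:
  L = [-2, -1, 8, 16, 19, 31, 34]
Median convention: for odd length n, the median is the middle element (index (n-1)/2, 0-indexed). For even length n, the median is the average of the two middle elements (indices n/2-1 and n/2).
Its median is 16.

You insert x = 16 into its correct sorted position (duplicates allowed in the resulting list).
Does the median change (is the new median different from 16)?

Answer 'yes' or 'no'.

Old median = 16
Insert x = 16
New median = 16
Changed? no

Answer: no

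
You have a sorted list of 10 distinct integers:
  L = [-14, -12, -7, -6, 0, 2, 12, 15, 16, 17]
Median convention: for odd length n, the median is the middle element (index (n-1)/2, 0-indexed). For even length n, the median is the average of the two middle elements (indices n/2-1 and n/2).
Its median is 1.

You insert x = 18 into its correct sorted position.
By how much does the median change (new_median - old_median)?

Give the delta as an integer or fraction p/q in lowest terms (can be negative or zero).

Old median = 1
After inserting x = 18: new sorted = [-14, -12, -7, -6, 0, 2, 12, 15, 16, 17, 18]
New median = 2
Delta = 2 - 1 = 1

Answer: 1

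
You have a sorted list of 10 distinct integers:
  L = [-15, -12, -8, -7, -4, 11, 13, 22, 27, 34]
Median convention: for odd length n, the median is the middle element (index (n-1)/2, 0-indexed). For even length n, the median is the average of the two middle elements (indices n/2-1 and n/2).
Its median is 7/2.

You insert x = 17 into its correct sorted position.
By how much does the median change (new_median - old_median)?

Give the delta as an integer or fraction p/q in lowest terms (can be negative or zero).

Answer: 15/2

Derivation:
Old median = 7/2
After inserting x = 17: new sorted = [-15, -12, -8, -7, -4, 11, 13, 17, 22, 27, 34]
New median = 11
Delta = 11 - 7/2 = 15/2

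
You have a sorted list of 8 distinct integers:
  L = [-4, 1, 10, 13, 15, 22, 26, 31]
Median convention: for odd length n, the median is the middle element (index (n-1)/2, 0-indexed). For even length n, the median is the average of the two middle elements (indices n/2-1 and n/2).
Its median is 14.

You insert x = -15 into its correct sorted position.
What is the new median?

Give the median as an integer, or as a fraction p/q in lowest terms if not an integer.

Answer: 13

Derivation:
Old list (sorted, length 8): [-4, 1, 10, 13, 15, 22, 26, 31]
Old median = 14
Insert x = -15
Old length even (8). Middle pair: indices 3,4 = 13,15.
New length odd (9). New median = single middle element.
x = -15: 0 elements are < x, 8 elements are > x.
New sorted list: [-15, -4, 1, 10, 13, 15, 22, 26, 31]
New median = 13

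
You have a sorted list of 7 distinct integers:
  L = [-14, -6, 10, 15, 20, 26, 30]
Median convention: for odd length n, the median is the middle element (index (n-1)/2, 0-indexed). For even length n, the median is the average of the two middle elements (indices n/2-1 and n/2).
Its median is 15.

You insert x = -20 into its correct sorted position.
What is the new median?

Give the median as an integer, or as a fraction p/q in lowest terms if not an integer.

Old list (sorted, length 7): [-14, -6, 10, 15, 20, 26, 30]
Old median = 15
Insert x = -20
Old length odd (7). Middle was index 3 = 15.
New length even (8). New median = avg of two middle elements.
x = -20: 0 elements are < x, 7 elements are > x.
New sorted list: [-20, -14, -6, 10, 15, 20, 26, 30]
New median = 25/2

Answer: 25/2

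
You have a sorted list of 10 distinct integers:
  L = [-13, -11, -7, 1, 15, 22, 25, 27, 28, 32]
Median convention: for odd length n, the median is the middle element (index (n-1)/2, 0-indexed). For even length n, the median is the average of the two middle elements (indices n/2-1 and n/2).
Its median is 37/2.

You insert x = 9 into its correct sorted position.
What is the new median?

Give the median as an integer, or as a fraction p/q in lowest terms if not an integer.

Old list (sorted, length 10): [-13, -11, -7, 1, 15, 22, 25, 27, 28, 32]
Old median = 37/2
Insert x = 9
Old length even (10). Middle pair: indices 4,5 = 15,22.
New length odd (11). New median = single middle element.
x = 9: 4 elements are < x, 6 elements are > x.
New sorted list: [-13, -11, -7, 1, 9, 15, 22, 25, 27, 28, 32]
New median = 15

Answer: 15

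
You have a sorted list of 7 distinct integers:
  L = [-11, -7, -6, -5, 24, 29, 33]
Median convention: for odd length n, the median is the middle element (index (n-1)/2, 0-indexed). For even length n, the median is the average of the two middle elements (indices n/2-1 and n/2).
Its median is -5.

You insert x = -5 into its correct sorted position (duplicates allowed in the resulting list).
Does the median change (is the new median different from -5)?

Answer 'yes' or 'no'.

Old median = -5
Insert x = -5
New median = -5
Changed? no

Answer: no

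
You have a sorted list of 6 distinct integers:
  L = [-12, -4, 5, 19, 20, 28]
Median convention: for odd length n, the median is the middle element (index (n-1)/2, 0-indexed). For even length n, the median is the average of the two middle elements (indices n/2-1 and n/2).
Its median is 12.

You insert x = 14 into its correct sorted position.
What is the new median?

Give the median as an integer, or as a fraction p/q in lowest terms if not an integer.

Old list (sorted, length 6): [-12, -4, 5, 19, 20, 28]
Old median = 12
Insert x = 14
Old length even (6). Middle pair: indices 2,3 = 5,19.
New length odd (7). New median = single middle element.
x = 14: 3 elements are < x, 3 elements are > x.
New sorted list: [-12, -4, 5, 14, 19, 20, 28]
New median = 14

Answer: 14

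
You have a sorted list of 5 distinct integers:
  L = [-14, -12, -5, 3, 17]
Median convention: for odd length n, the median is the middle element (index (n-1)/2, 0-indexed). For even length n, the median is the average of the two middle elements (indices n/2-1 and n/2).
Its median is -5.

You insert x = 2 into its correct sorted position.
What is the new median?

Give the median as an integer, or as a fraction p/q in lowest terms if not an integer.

Answer: -3/2

Derivation:
Old list (sorted, length 5): [-14, -12, -5, 3, 17]
Old median = -5
Insert x = 2
Old length odd (5). Middle was index 2 = -5.
New length even (6). New median = avg of two middle elements.
x = 2: 3 elements are < x, 2 elements are > x.
New sorted list: [-14, -12, -5, 2, 3, 17]
New median = -3/2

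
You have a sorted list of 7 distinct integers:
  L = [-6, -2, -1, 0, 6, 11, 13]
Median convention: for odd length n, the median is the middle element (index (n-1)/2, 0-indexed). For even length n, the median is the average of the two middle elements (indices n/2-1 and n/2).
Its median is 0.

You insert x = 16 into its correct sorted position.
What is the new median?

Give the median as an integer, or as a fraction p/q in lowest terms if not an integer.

Old list (sorted, length 7): [-6, -2, -1, 0, 6, 11, 13]
Old median = 0
Insert x = 16
Old length odd (7). Middle was index 3 = 0.
New length even (8). New median = avg of two middle elements.
x = 16: 7 elements are < x, 0 elements are > x.
New sorted list: [-6, -2, -1, 0, 6, 11, 13, 16]
New median = 3

Answer: 3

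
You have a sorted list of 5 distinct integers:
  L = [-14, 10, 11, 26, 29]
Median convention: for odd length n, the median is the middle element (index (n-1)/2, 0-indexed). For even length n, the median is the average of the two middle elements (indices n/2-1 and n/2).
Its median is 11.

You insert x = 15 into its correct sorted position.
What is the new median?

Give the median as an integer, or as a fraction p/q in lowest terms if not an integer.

Old list (sorted, length 5): [-14, 10, 11, 26, 29]
Old median = 11
Insert x = 15
Old length odd (5). Middle was index 2 = 11.
New length even (6). New median = avg of two middle elements.
x = 15: 3 elements are < x, 2 elements are > x.
New sorted list: [-14, 10, 11, 15, 26, 29]
New median = 13

Answer: 13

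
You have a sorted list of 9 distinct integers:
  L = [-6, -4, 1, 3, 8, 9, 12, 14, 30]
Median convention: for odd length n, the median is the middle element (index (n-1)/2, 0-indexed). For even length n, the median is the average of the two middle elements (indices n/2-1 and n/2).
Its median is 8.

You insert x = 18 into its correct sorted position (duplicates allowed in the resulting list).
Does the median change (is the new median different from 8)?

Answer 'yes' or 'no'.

Old median = 8
Insert x = 18
New median = 17/2
Changed? yes

Answer: yes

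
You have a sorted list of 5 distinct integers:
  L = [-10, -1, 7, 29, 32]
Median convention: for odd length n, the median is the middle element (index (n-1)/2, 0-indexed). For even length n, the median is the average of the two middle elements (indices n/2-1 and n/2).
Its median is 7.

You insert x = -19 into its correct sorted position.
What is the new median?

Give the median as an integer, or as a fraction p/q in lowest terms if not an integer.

Old list (sorted, length 5): [-10, -1, 7, 29, 32]
Old median = 7
Insert x = -19
Old length odd (5). Middle was index 2 = 7.
New length even (6). New median = avg of two middle elements.
x = -19: 0 elements are < x, 5 elements are > x.
New sorted list: [-19, -10, -1, 7, 29, 32]
New median = 3

Answer: 3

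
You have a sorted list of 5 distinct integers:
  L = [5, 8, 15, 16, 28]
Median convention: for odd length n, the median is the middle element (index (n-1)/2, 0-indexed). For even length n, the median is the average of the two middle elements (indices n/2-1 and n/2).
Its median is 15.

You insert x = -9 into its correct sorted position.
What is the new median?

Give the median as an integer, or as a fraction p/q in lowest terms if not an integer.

Old list (sorted, length 5): [5, 8, 15, 16, 28]
Old median = 15
Insert x = -9
Old length odd (5). Middle was index 2 = 15.
New length even (6). New median = avg of two middle elements.
x = -9: 0 elements are < x, 5 elements are > x.
New sorted list: [-9, 5, 8, 15, 16, 28]
New median = 23/2

Answer: 23/2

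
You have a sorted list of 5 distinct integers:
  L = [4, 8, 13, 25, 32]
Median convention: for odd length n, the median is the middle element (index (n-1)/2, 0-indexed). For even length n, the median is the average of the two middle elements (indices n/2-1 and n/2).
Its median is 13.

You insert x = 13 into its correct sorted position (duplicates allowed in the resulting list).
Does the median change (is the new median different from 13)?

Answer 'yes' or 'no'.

Answer: no

Derivation:
Old median = 13
Insert x = 13
New median = 13
Changed? no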